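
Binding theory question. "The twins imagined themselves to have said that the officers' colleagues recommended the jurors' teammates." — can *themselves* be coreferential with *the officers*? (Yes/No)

No

*themselves* is a reflexive; Principle A requires it to be bound within its binding domain — the matrix clause.
— the officers: possessor inside the subject DP of the clause headed by 'recommended'; does not c-command the reflexive — cannot bind it (Principle A).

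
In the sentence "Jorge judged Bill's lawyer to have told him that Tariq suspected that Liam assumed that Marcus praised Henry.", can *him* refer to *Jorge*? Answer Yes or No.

*him* is a pronoun; Principle B requires it to be free in its binding domain — the clause headed by 'told'.
— Jorge: subject of the matrix clause; c-commands the pronoun but lies outside its binding domain — allowed.

Yes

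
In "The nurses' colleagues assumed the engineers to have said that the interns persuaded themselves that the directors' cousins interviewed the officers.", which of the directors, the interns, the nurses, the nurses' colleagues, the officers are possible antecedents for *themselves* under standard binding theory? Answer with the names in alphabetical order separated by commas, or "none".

the interns

*themselves* is a reflexive; Principle A requires it to be bound within its binding domain — the clause headed by 'persuaded'.
— the directors: possessor inside the subject DP of the clause headed by 'interviewed'; does not c-command the reflexive — cannot bind it (Principle A).
— the interns: subject of the clause headed by 'persuaded'; c-commands the reflexive within its binding domain — allowed (Principle A).
— the nurses: possessor inside the subject DP of the matrix clause; does not c-command the reflexive — cannot bind it (Principle A).
— the nurses' colleagues: subject of the matrix clause; c-commands the reflexive but lies outside its binding domain — cannot bind it (Principle A).
— the officers: object of the clause headed by 'interviewed'; does not c-command the reflexive — cannot bind it (Principle A).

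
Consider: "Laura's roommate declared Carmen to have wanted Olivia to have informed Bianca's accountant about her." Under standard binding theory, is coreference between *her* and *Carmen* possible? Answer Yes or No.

*Carmen* is an R-expression; Principle C requires it to be free (not bound by any c-commanding expression).
— her: second object of the clause headed by 'informed'; the pronoun does not c-command the R-expression — coreference allowed.

Yes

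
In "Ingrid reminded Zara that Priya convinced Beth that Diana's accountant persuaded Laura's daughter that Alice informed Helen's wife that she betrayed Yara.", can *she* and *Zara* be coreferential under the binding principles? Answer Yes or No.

*Zara* is an R-expression; Principle C requires it to be free (not bound by any c-commanding expression).
— she: subject of the clause headed by 'betrayed'; the pronoun does not c-command the R-expression — coreference allowed.

Yes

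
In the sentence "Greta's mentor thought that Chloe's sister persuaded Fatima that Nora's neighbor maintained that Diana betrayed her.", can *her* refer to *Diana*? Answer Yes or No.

No

*her* is a pronoun; Principle B requires it to be free in its binding domain — the clause headed by 'betrayed'.
— Diana: subject of the clause headed by 'betrayed'; c-commands the pronoun within its binding domain — blocked (Principle B).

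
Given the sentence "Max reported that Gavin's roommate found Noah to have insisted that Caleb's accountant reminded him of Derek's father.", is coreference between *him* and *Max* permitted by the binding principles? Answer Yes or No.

Yes

*him* is a pronoun; Principle B requires it to be free in its binding domain — the clause headed by 'reminded'.
— Max: subject of the matrix clause; c-commands the pronoun but lies outside its binding domain — allowed.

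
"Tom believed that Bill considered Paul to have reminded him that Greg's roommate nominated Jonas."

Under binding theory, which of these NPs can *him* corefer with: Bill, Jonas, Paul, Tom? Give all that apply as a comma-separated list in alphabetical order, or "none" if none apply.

Bill, Tom

*him* is a pronoun; Principle B requires it to be free in its binding domain — the clause headed by 'reminded'.
— Bill: subject of the clause headed by 'considered'; c-commands the pronoun but lies outside its binding domain — allowed.
— Jonas: object of the clause headed by 'nominated'; is c-commanded by the pronoun; coreference would bind this R-expression — blocked (Principle C).
— Paul: subject of the clause headed by 'reminded'; c-commands the pronoun within its binding domain — blocked (Principle B).
— Tom: subject of the matrix clause; c-commands the pronoun but lies outside its binding domain — allowed.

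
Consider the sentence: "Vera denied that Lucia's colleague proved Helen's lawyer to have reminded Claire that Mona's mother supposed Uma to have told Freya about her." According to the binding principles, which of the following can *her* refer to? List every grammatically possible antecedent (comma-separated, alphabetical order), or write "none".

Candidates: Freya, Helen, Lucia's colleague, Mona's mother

Helen, Lucia's colleague, Mona's mother

*her* is a pronoun; Principle B requires it to be free in its binding domain — the clause headed by 'told'.
— Freya: object of the clause headed by 'told'; c-commands the pronoun within its binding domain — blocked (Principle B).
— Helen: possessor inside the subject DP of the clause headed by 'reminded'; does not c-command the pronoun — Principle B does not apply; allowed.
— Lucia's colleague: subject of the clause headed by 'proved'; c-commands the pronoun but lies outside its binding domain — allowed.
— Mona's mother: subject of the clause headed by 'supposed'; c-commands the pronoun but lies outside its binding domain — allowed.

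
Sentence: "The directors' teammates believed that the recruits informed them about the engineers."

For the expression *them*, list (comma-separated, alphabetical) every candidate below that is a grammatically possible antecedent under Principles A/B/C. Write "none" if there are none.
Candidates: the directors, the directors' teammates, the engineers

the directors, the directors' teammates

*them* is a pronoun; Principle B requires it to be free in its binding domain — the clause headed by 'informed'.
— the directors: possessor inside the subject DP of the matrix clause; does not c-command the pronoun — Principle B does not apply; allowed.
— the directors' teammates: subject of the matrix clause; c-commands the pronoun but lies outside its binding domain — allowed.
— the engineers: second object of the clause headed by 'informed'; is c-commanded by the pronoun; coreference would bind this R-expression — blocked (Principle C).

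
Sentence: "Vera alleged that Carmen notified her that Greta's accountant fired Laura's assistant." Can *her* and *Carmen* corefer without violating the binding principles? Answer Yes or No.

No

*Carmen* is an R-expression; Principle C requires it to be free (not bound by any c-commanding expression).
— her: object of the clause headed by 'notified'; the R-expression locally c-commands the pronoun — coreference blocked (Principle B on the pronoun).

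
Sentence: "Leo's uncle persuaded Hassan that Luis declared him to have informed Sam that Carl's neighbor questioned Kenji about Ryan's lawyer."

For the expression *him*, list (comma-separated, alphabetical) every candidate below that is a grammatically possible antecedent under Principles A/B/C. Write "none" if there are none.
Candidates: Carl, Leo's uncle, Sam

*him* is a pronoun; Principle B requires it to be free in its binding domain — the clause headed by 'declared'.
— Carl: possessor inside the subject DP of the clause headed by 'questioned'; is c-commanded by the pronoun; coreference would bind this R-expression — blocked (Principle C).
— Leo's uncle: subject of the matrix clause; c-commands the pronoun but lies outside its binding domain — allowed.
— Sam: object of the clause headed by 'informed'; is c-commanded by the pronoun; coreference would bind this R-expression — blocked (Principle C).

Leo's uncle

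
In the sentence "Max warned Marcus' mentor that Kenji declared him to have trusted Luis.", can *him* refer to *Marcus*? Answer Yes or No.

*him* is a pronoun; Principle B requires it to be free in its binding domain — the clause headed by 'declared'.
— Marcus: possessor inside the object DP of the matrix clause; does not c-command the pronoun — Principle B does not apply; allowed.

Yes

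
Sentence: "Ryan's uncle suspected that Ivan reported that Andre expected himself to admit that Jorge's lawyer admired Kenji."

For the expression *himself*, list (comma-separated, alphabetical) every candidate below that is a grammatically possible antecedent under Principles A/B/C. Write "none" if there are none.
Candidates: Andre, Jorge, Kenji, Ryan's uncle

Andre

*himself* is a reflexive; Principle A requires it to be bound within its binding domain — the clause headed by 'expected'.
— Andre: subject of the clause headed by 'expected'; c-commands the reflexive within its binding domain — allowed (Principle A).
— Jorge: possessor inside the subject DP of the clause headed by 'admired'; does not c-command the reflexive — cannot bind it (Principle A).
— Kenji: object of the clause headed by 'admired'; does not c-command the reflexive — cannot bind it (Principle A).
— Ryan's uncle: subject of the matrix clause; c-commands the reflexive but lies outside its binding domain — cannot bind it (Principle A).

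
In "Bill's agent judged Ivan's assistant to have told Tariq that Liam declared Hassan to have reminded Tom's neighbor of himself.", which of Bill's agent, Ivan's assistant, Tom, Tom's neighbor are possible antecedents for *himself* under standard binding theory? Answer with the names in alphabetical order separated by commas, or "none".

*himself* is a reflexive; Principle A requires it to be bound within its binding domain — the clause headed by 'reminded'.
— Bill's agent: subject of the matrix clause; c-commands the reflexive but lies outside its binding domain — cannot bind it (Principle A).
— Ivan's assistant: subject of the clause headed by 'told'; c-commands the reflexive but lies outside its binding domain — cannot bind it (Principle A).
— Tom: possessor inside the object DP of the clause headed by 'reminded'; does not c-command the reflexive — cannot bind it (Principle A).
— Tom's neighbor: object of the clause headed by 'reminded'; c-commands the reflexive within its binding domain — allowed (Principle A).

Tom's neighbor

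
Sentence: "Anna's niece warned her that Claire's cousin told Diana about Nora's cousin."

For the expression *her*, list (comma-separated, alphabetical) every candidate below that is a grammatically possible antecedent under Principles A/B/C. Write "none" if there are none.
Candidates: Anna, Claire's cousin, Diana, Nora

Anna

*her* is a pronoun; Principle B requires it to be free in its binding domain — the matrix clause.
— Anna: possessor inside the subject DP of the matrix clause; does not c-command the pronoun — Principle B does not apply; allowed.
— Claire's cousin: subject of the clause headed by 'told'; is c-commanded by the pronoun; coreference would bind this R-expression — blocked (Principle C).
— Diana: object of the clause headed by 'told'; is c-commanded by the pronoun; coreference would bind this R-expression — blocked (Principle C).
— Nora: possessor inside the second object DP of the clause headed by 'told'; is c-commanded by the pronoun; coreference would bind this R-expression — blocked (Principle C).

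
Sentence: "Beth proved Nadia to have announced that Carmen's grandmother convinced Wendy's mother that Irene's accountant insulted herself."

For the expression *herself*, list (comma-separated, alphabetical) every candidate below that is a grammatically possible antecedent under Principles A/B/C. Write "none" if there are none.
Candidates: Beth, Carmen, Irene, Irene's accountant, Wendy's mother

*herself* is a reflexive; Principle A requires it to be bound within its binding domain — the clause headed by 'insulted'.
— Beth: subject of the matrix clause; c-commands the reflexive but lies outside its binding domain — cannot bind it (Principle A).
— Carmen: possessor inside the subject DP of the clause headed by 'convinced'; does not c-command the reflexive — cannot bind it (Principle A).
— Irene: possessor inside the subject DP of the clause headed by 'insulted'; does not c-command the reflexive — cannot bind it (Principle A).
— Irene's accountant: subject of the clause headed by 'insulted'; c-commands the reflexive within its binding domain — allowed (Principle A).
— Wendy's mother: object of the clause headed by 'convinced'; c-commands the reflexive but lies outside its binding domain — cannot bind it (Principle A).

Irene's accountant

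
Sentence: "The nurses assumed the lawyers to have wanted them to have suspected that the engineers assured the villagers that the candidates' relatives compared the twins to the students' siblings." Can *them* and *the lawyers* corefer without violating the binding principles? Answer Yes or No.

*the lawyers* is an R-expression; Principle C requires it to be free (not bound by any c-commanding expression).
— them: subject of the clause headed by 'suspected'; the R-expression locally c-commands the pronoun — coreference blocked (Principle B on the pronoun).

No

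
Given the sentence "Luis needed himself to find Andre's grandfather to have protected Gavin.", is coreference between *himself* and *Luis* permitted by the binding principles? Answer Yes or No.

Yes

*himself* is a reflexive; Principle A requires it to be bound within its binding domain — the matrix clause.
— Luis: subject of the matrix clause; c-commands the reflexive within its binding domain — allowed (Principle A).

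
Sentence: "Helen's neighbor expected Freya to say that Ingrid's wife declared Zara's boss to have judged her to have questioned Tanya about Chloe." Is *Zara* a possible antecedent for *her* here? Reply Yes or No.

*her* is a pronoun; Principle B requires it to be free in its binding domain — the clause headed by 'judged'.
— Zara: possessor inside the subject DP of the clause headed by 'judged'; does not c-command the pronoun — Principle B does not apply; allowed.

Yes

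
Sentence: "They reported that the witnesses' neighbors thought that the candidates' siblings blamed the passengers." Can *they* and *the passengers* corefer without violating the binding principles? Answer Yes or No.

*the passengers* is an R-expression; Principle C requires it to be free (not bound by any c-commanding expression).
— they: subject of the matrix clause; the pronoun c-commands the R-expression — coreference blocked (Principle C).

No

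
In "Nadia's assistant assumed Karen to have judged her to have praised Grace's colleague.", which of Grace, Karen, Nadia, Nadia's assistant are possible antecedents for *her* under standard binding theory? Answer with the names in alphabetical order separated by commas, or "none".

Nadia, Nadia's assistant

*her* is a pronoun; Principle B requires it to be free in its binding domain — the clause headed by 'judged'.
— Grace: possessor inside the object DP of the clause headed by 'praised'; is c-commanded by the pronoun; coreference would bind this R-expression — blocked (Principle C).
— Karen: subject of the clause headed by 'judged'; c-commands the pronoun within its binding domain — blocked (Principle B).
— Nadia: possessor inside the subject DP of the matrix clause; does not c-command the pronoun — Principle B does not apply; allowed.
— Nadia's assistant: subject of the matrix clause; c-commands the pronoun but lies outside its binding domain — allowed.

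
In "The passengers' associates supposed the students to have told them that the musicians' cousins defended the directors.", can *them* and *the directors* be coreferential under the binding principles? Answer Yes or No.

No

*the directors* is an R-expression; Principle C requires it to be free (not bound by any c-commanding expression).
— them: object of the clause headed by 'told'; the pronoun c-commands the R-expression — coreference blocked (Principle C).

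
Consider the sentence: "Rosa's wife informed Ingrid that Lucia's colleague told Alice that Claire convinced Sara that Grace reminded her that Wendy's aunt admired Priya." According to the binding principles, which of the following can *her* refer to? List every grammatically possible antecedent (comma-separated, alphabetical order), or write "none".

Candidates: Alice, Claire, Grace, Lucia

Alice, Claire, Lucia

*her* is a pronoun; Principle B requires it to be free in its binding domain — the clause headed by 'reminded'.
— Alice: object of the clause headed by 'told'; c-commands the pronoun but lies outside its binding domain — allowed.
— Claire: subject of the clause headed by 'convinced'; c-commands the pronoun but lies outside its binding domain — allowed.
— Grace: subject of the clause headed by 'reminded'; c-commands the pronoun within its binding domain — blocked (Principle B).
— Lucia: possessor inside the subject DP of the clause headed by 'told'; does not c-command the pronoun — Principle B does not apply; allowed.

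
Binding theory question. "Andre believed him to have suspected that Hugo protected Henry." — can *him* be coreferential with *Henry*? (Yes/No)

*him* is a pronoun; Principle B requires it to be free in its binding domain — the matrix clause.
— Henry: object of the clause headed by 'protected'; is c-commanded by the pronoun; coreference would bind this R-expression — blocked (Principle C).

No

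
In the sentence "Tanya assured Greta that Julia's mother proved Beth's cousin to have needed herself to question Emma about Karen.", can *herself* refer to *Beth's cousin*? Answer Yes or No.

*herself* is a reflexive; Principle A requires it to be bound within its binding domain — the clause headed by 'needed'.
— Beth's cousin: subject of the clause headed by 'needed'; c-commands the reflexive within its binding domain — allowed (Principle A).

Yes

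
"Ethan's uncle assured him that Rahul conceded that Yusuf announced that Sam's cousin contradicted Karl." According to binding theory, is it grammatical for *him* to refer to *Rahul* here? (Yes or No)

No

*Rahul* is an R-expression; Principle C requires it to be free (not bound by any c-commanding expression).
— him: object of the matrix clause; the pronoun c-commands the R-expression — coreference blocked (Principle C).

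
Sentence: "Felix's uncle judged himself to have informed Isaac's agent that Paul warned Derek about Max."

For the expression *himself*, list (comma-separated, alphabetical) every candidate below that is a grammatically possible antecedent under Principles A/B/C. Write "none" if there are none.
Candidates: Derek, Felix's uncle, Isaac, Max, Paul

*himself* is a reflexive; Principle A requires it to be bound within its binding domain — the matrix clause.
— Derek: object of the clause headed by 'warned'; does not c-command the reflexive — cannot bind it (Principle A).
— Felix's uncle: subject of the matrix clause; c-commands the reflexive within its binding domain — allowed (Principle A).
— Isaac: possessor inside the object DP of the clause headed by 'informed'; does not c-command the reflexive — cannot bind it (Principle A).
— Max: second object of the clause headed by 'warned'; does not c-command the reflexive — cannot bind it (Principle A).
— Paul: subject of the clause headed by 'warned'; does not c-command the reflexive — cannot bind it (Principle A).

Felix's uncle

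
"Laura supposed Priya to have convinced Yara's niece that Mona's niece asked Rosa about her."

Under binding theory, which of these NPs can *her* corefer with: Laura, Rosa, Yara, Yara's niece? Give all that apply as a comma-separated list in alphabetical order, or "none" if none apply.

Laura, Yara, Yara's niece

*her* is a pronoun; Principle B requires it to be free in its binding domain — the clause headed by 'asked'.
— Laura: subject of the matrix clause; c-commands the pronoun but lies outside its binding domain — allowed.
— Rosa: object of the clause headed by 'asked'; c-commands the pronoun within its binding domain — blocked (Principle B).
— Yara: possessor inside the object DP of the clause headed by 'convinced'; does not c-command the pronoun — Principle B does not apply; allowed.
— Yara's niece: object of the clause headed by 'convinced'; c-commands the pronoun but lies outside its binding domain — allowed.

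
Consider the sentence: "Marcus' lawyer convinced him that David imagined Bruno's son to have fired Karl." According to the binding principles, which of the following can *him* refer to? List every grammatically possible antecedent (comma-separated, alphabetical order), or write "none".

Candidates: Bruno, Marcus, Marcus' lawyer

Marcus

*him* is a pronoun; Principle B requires it to be free in its binding domain — the matrix clause.
— Bruno: possessor inside the subject DP of the clause headed by 'fired'; is c-commanded by the pronoun; coreference would bind this R-expression — blocked (Principle C).
— Marcus: possessor inside the subject DP of the matrix clause; does not c-command the pronoun — Principle B does not apply; allowed.
— Marcus' lawyer: subject of the matrix clause; c-commands the pronoun within its binding domain — blocked (Principle B).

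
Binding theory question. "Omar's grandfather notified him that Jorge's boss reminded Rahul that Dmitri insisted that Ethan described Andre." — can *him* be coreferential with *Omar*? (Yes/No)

Yes

*him* is a pronoun; Principle B requires it to be free in its binding domain — the matrix clause.
— Omar: possessor inside the subject DP of the matrix clause; does not c-command the pronoun — Principle B does not apply; allowed.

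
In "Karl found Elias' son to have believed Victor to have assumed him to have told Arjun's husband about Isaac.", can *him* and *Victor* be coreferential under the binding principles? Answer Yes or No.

No

*Victor* is an R-expression; Principle C requires it to be free (not bound by any c-commanding expression).
— him: subject of the clause headed by 'told'; the R-expression locally c-commands the pronoun — coreference blocked (Principle B on the pronoun).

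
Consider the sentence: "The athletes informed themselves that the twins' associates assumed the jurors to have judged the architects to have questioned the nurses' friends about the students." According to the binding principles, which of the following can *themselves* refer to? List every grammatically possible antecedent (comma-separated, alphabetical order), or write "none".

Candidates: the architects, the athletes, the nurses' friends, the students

the athletes

*themselves* is a reflexive; Principle A requires it to be bound within its binding domain — the matrix clause.
— the architects: subject of the clause headed by 'questioned'; does not c-command the reflexive — cannot bind it (Principle A).
— the athletes: subject of the matrix clause; c-commands the reflexive within its binding domain — allowed (Principle A).
— the nurses' friends: object of the clause headed by 'questioned'; does not c-command the reflexive — cannot bind it (Principle A).
— the students: second object of the clause headed by 'questioned'; does not c-command the reflexive — cannot bind it (Principle A).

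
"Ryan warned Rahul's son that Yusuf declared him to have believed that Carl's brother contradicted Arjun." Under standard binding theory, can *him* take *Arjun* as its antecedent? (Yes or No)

No

*him* is a pronoun; Principle B requires it to be free in its binding domain — the clause headed by 'declared'.
— Arjun: object of the clause headed by 'contradicted'; is c-commanded by the pronoun; coreference would bind this R-expression — blocked (Principle C).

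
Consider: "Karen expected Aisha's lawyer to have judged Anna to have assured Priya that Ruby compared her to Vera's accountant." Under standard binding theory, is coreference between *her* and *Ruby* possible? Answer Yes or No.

No

*Ruby* is an R-expression; Principle C requires it to be free (not bound by any c-commanding expression).
— her: object of the clause headed by 'compared'; the R-expression locally c-commands the pronoun — coreference blocked (Principle B on the pronoun).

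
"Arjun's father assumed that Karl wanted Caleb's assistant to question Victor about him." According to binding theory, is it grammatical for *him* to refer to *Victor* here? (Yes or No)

No

*Victor* is an R-expression; Principle C requires it to be free (not bound by any c-commanding expression).
— him: second object of the clause headed by 'question'; the R-expression locally c-commands the pronoun — coreference blocked (Principle B on the pronoun).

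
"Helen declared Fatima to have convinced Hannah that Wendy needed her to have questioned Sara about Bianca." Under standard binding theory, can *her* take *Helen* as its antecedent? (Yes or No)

*her* is a pronoun; Principle B requires it to be free in its binding domain — the clause headed by 'needed'.
— Helen: subject of the matrix clause; c-commands the pronoun but lies outside its binding domain — allowed.

Yes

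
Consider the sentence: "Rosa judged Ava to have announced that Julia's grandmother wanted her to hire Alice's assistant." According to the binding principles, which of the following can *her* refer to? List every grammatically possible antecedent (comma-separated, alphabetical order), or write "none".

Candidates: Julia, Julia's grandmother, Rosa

Julia, Rosa

*her* is a pronoun; Principle B requires it to be free in its binding domain — the clause headed by 'wanted'.
— Julia: possessor inside the subject DP of the clause headed by 'wanted'; does not c-command the pronoun — Principle B does not apply; allowed.
— Julia's grandmother: subject of the clause headed by 'wanted'; c-commands the pronoun within its binding domain — blocked (Principle B).
— Rosa: subject of the matrix clause; c-commands the pronoun but lies outside its binding domain — allowed.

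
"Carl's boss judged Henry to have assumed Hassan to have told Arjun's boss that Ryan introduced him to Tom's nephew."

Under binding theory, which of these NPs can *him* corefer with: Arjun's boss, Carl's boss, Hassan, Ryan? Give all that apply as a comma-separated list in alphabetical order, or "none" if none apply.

*him* is a pronoun; Principle B requires it to be free in its binding domain — the clause headed by 'introduced'.
— Arjun's boss: object of the clause headed by 'told'; c-commands the pronoun but lies outside its binding domain — allowed.
— Carl's boss: subject of the matrix clause; c-commands the pronoun but lies outside its binding domain — allowed.
— Hassan: subject of the clause headed by 'told'; c-commands the pronoun but lies outside its binding domain — allowed.
— Ryan: subject of the clause headed by 'introduced'; c-commands the pronoun within its binding domain — blocked (Principle B).

Arjun's boss, Carl's boss, Hassan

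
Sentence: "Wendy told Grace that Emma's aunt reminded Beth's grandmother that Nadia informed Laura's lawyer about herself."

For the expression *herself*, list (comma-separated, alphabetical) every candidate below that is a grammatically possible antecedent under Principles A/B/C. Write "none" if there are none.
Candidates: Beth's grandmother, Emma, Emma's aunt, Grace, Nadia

*herself* is a reflexive; Principle A requires it to be bound within its binding domain — the clause headed by 'informed'.
— Beth's grandmother: object of the clause headed by 'reminded'; c-commands the reflexive but lies outside its binding domain — cannot bind it (Principle A).
— Emma: possessor inside the subject DP of the clause headed by 'reminded'; does not c-command the reflexive — cannot bind it (Principle A).
— Emma's aunt: subject of the clause headed by 'reminded'; c-commands the reflexive but lies outside its binding domain — cannot bind it (Principle A).
— Grace: object of the matrix clause; c-commands the reflexive but lies outside its binding domain — cannot bind it (Principle A).
— Nadia: subject of the clause headed by 'informed'; c-commands the reflexive within its binding domain — allowed (Principle A).

Nadia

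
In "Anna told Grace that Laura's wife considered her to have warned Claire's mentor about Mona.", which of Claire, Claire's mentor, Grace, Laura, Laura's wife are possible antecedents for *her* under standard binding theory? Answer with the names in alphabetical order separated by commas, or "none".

*her* is a pronoun; Principle B requires it to be free in its binding domain — the clause headed by 'considered'.
— Claire: possessor inside the object DP of the clause headed by 'warned'; is c-commanded by the pronoun; coreference would bind this R-expression — blocked (Principle C).
— Claire's mentor: object of the clause headed by 'warned'; is c-commanded by the pronoun; coreference would bind this R-expression — blocked (Principle C).
— Grace: object of the matrix clause; c-commands the pronoun but lies outside its binding domain — allowed.
— Laura: possessor inside the subject DP of the clause headed by 'considered'; does not c-command the pronoun — Principle B does not apply; allowed.
— Laura's wife: subject of the clause headed by 'considered'; c-commands the pronoun within its binding domain — blocked (Principle B).

Grace, Laura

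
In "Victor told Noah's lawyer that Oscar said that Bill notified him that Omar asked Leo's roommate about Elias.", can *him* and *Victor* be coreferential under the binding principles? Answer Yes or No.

Yes

*Victor* is an R-expression; Principle C requires it to be free (not bound by any c-commanding expression).
— him: object of the clause headed by 'notified'; the pronoun does not c-command the R-expression — coreference allowed.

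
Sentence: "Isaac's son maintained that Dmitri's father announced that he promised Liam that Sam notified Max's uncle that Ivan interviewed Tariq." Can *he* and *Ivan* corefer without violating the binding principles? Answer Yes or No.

No

*Ivan* is an R-expression; Principle C requires it to be free (not bound by any c-commanding expression).
— he: subject of the clause headed by 'promised'; the pronoun c-commands the R-expression — coreference blocked (Principle C).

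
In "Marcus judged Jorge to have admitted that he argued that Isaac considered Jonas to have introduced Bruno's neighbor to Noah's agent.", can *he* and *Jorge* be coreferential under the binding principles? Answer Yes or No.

*Jorge* is an R-expression; Principle C requires it to be free (not bound by any c-commanding expression).
— he: subject of the clause headed by 'argued'; the pronoun does not c-command the R-expression — coreference allowed.

Yes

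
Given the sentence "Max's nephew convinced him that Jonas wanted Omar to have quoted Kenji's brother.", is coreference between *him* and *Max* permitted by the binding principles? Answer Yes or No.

*him* is a pronoun; Principle B requires it to be free in its binding domain — the matrix clause.
— Max: possessor inside the subject DP of the matrix clause; does not c-command the pronoun — Principle B does not apply; allowed.

Yes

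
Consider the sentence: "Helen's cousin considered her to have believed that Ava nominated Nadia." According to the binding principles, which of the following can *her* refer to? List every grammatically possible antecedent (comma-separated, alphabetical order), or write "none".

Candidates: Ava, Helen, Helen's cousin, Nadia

*her* is a pronoun; Principle B requires it to be free in its binding domain — the matrix clause.
— Ava: subject of the clause headed by 'nominated'; is c-commanded by the pronoun; coreference would bind this R-expression — blocked (Principle C).
— Helen: possessor inside the subject DP of the matrix clause; does not c-command the pronoun — Principle B does not apply; allowed.
— Helen's cousin: subject of the matrix clause; c-commands the pronoun within its binding domain — blocked (Principle B).
— Nadia: object of the clause headed by 'nominated'; is c-commanded by the pronoun; coreference would bind this R-expression — blocked (Principle C).

Helen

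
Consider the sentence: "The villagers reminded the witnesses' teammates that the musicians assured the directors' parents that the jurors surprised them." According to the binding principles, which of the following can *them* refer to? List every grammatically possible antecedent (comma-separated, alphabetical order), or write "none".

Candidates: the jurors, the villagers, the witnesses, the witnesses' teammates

*them* is a pronoun; Principle B requires it to be free in its binding domain — the clause headed by 'surprised'.
— the jurors: subject of the clause headed by 'surprised'; c-commands the pronoun within its binding domain — blocked (Principle B).
— the villagers: subject of the matrix clause; c-commands the pronoun but lies outside its binding domain — allowed.
— the witnesses: possessor inside the object DP of the matrix clause; does not c-command the pronoun — Principle B does not apply; allowed.
— the witnesses' teammates: object of the matrix clause; c-commands the pronoun but lies outside its binding domain — allowed.

the villagers, the witnesses, the witnesses' teammates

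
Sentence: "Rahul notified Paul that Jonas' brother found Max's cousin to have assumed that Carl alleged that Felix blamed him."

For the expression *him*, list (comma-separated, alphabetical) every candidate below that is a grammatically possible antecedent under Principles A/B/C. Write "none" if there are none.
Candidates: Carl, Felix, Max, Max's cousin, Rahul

*him* is a pronoun; Principle B requires it to be free in its binding domain — the clause headed by 'blamed'.
— Carl: subject of the clause headed by 'alleged'; c-commands the pronoun but lies outside its binding domain — allowed.
— Felix: subject of the clause headed by 'blamed'; c-commands the pronoun within its binding domain — blocked (Principle B).
— Max: possessor inside the subject DP of the clause headed by 'assumed'; does not c-command the pronoun — Principle B does not apply; allowed.
— Max's cousin: subject of the clause headed by 'assumed'; c-commands the pronoun but lies outside its binding domain — allowed.
— Rahul: subject of the matrix clause; c-commands the pronoun but lies outside its binding domain — allowed.

Carl, Max, Max's cousin, Rahul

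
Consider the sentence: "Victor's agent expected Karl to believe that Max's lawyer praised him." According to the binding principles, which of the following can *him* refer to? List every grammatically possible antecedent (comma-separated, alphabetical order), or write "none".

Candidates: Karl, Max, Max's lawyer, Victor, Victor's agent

Karl, Max, Victor, Victor's agent

*him* is a pronoun; Principle B requires it to be free in its binding domain — the clause headed by 'praised'.
— Karl: subject of the clause headed by 'believe'; c-commands the pronoun but lies outside its binding domain — allowed.
— Max: possessor inside the subject DP of the clause headed by 'praised'; does not c-command the pronoun — Principle B does not apply; allowed.
— Max's lawyer: subject of the clause headed by 'praised'; c-commands the pronoun within its binding domain — blocked (Principle B).
— Victor: possessor inside the subject DP of the matrix clause; does not c-command the pronoun — Principle B does not apply; allowed.
— Victor's agent: subject of the matrix clause; c-commands the pronoun but lies outside its binding domain — allowed.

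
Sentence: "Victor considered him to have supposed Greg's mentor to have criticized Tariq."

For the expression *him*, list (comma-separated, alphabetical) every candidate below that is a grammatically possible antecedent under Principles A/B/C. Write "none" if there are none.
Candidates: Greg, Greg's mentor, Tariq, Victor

*him* is a pronoun; Principle B requires it to be free in its binding domain — the matrix clause.
— Greg: possessor inside the subject DP of the clause headed by 'criticized'; is c-commanded by the pronoun; coreference would bind this R-expression — blocked (Principle C).
— Greg's mentor: subject of the clause headed by 'criticized'; is c-commanded by the pronoun; coreference would bind this R-expression — blocked (Principle C).
— Tariq: object of the clause headed by 'criticized'; is c-commanded by the pronoun; coreference would bind this R-expression — blocked (Principle C).
— Victor: subject of the matrix clause; c-commands the pronoun within its binding domain — blocked (Principle B).

none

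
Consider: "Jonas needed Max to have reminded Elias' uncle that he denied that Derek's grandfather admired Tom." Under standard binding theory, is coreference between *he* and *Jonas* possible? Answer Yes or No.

Yes

*Jonas* is an R-expression; Principle C requires it to be free (not bound by any c-commanding expression).
— he: subject of the clause headed by 'denied'; the pronoun does not c-command the R-expression — coreference allowed.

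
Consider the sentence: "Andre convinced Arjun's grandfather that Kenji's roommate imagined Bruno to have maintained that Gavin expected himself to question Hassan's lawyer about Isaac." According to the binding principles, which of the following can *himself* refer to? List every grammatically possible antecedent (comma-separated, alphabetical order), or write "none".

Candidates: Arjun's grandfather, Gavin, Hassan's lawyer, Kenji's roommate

Gavin

*himself* is a reflexive; Principle A requires it to be bound within its binding domain — the clause headed by 'expected'.
— Arjun's grandfather: object of the matrix clause; c-commands the reflexive but lies outside its binding domain — cannot bind it (Principle A).
— Gavin: subject of the clause headed by 'expected'; c-commands the reflexive within its binding domain — allowed (Principle A).
— Hassan's lawyer: object of the clause headed by 'question'; does not c-command the reflexive — cannot bind it (Principle A).
— Kenji's roommate: subject of the clause headed by 'imagined'; c-commands the reflexive but lies outside its binding domain — cannot bind it (Principle A).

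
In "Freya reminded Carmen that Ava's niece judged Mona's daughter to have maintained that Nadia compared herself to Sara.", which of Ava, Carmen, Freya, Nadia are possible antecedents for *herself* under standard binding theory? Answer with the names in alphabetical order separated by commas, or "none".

*herself* is a reflexive; Principle A requires it to be bound within its binding domain — the clause headed by 'compared'.
— Ava: possessor inside the subject DP of the clause headed by 'judged'; does not c-command the reflexive — cannot bind it (Principle A).
— Carmen: object of the matrix clause; c-commands the reflexive but lies outside its binding domain — cannot bind it (Principle A).
— Freya: subject of the matrix clause; c-commands the reflexive but lies outside its binding domain — cannot bind it (Principle A).
— Nadia: subject of the clause headed by 'compared'; c-commands the reflexive within its binding domain — allowed (Principle A).

Nadia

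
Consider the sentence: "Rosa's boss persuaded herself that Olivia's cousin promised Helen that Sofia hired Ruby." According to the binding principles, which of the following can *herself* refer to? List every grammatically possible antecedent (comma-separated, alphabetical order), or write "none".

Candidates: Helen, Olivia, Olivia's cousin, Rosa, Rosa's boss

*herself* is a reflexive; Principle A requires it to be bound within its binding domain — the matrix clause.
— Helen: object of the clause headed by 'promised'; does not c-command the reflexive — cannot bind it (Principle A).
— Olivia: possessor inside the subject DP of the clause headed by 'promised'; does not c-command the reflexive — cannot bind it (Principle A).
— Olivia's cousin: subject of the clause headed by 'promised'; does not c-command the reflexive — cannot bind it (Principle A).
— Rosa: possessor inside the subject DP of the matrix clause; does not c-command the reflexive — cannot bind it (Principle A).
— Rosa's boss: subject of the matrix clause; c-commands the reflexive within its binding domain — allowed (Principle A).

Rosa's boss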